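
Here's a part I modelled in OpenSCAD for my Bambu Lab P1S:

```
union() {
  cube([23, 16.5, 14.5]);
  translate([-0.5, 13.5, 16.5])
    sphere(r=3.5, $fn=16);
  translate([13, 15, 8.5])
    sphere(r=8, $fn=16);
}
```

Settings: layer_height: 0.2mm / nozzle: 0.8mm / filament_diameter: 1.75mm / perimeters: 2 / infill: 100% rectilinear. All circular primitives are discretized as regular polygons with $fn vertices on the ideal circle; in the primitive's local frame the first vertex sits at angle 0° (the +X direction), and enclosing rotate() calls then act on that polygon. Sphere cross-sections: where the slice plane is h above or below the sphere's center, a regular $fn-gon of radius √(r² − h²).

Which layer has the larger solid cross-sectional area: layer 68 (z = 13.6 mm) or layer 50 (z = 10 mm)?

layer 50 (z = 10 mm)

Layer 68 (z = 13.6): the cube is present — its section is the full 23×16.5 rectangle (area 379.50 mm²); the r=3.5 sphere at (-0.5, 13.5) slices to a regular 16-gon of circumradius 1.960 (√(r²−h²) with h=2.9 from center) (area = (16/2)·1.960²·sin(360°/16) = 11.76 mm²); the r=8 sphere at (13, 15) contributes a regular 16-gon of circumradius √(8²−5.1²) = 6.164 (area = (16/2)·6.164²·sin(360°/16) = 116.31 mm²); Combining (union): the regions partially overlap — summed areas 507.56 mm² minus the doubly-counted overlap 80.16 mm² gives 427.40 mm² — area = 427.40 mm². So its area = 427.40 mm². Layer 50 (z = 10): the 23×16.5 cube contributes its full rectangle (area 379.50 mm²); the sphere at (-0.5, 13.5) is not intersected at this z (|z−center|=6.500 > r=3.5); the r=8 sphere at (13, 15) slices to a regular 16-gon of circumradius 7.858 (√(r²−h²) with h=1.5 from center) (area = (16/2)·7.858²·sin(360°/16) = 189.05 mm²); Merging all regions: the regions partially overlap — summed areas 568.55 mm² minus the doubly-counted overlap 117.65 mm² gives 450.90 mm² — area = 450.90 mm². So its area = 450.90 mm². Layer 50 is larger (450.90 vs 427.40 mm²).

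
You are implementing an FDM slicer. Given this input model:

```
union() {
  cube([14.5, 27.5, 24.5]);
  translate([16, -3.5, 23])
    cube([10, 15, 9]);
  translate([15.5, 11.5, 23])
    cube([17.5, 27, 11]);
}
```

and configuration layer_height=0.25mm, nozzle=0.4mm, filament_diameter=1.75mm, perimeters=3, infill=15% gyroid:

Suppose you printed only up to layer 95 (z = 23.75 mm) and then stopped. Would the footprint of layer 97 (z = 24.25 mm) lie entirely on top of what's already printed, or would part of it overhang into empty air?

entirely on top

Compare the two slices. At z = 23.75: the 14.5×27.5 cube contributes its full rectangle (area 398.75 mm²); the 10×15 cube at (16, -3.5) contributes its full rectangle (area 150.00 mm²); the cube at (15.5, 11.5) is present — its section is the full 17.5×27 rectangle (area 472.50 mm²); Combining (union): the 3 present regions share edge segments without overlapping in area, so areas simply add but the touching pieces fuse into one outline (the shared edge portions become interior and drop out of the boundary) — area = 1021.25 mm². At z = 24.25: the 14.5×27.5 cube contributes its full rectangle (area 398.75 mm²); the cube at (16, -3.5) is present — its section is the full 10×15 rectangle (area 150.00 mm²); the cube at (15.5, 11.5) is present — its section is the full 17.5×27 rectangle (area 472.50 mm²); Taking the union: the 3 present regions share edge segments without overlapping in area, so areas simply add but the touching pieces fuse into one outline (the shared edge portions become interior and drop out of the boundary) — area = 1021.25 mm². Checking containment: the cross-section at z = 24.25 is a subset of the cross-section at z = 23.75.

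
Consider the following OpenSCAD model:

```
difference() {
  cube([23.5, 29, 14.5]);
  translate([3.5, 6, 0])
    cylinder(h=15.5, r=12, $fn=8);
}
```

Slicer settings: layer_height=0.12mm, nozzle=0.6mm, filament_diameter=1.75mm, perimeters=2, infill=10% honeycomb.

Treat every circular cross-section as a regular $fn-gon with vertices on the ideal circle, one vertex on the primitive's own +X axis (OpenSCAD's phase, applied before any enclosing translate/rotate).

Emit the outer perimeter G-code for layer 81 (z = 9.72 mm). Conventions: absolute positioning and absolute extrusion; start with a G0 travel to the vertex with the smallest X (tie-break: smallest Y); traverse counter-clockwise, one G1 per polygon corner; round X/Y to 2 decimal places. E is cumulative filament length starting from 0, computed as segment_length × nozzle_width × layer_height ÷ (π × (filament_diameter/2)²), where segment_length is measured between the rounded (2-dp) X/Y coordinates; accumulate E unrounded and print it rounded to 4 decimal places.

G0 X0.00 Y16.55 Z9.72
G1 X3.50 Y18.00 E0.1134
G1 X11.99 Y14.49 E0.3884
G1 X15.50 Y6.00 E0.6634
G1 X13.01 Y0.00 E0.8579
G1 X23.50 Y0.00 E1.1719
G1 X23.50 Y29.00 E2.0400
G1 X0.00 Y29.00 E2.7434
G1 X0.00 Y16.55 E3.1161

At z = 9.72 mm: the cube (footprint 23.5×29) is included at this height; the r=12 cylinder at (3.5, 6) gives a regular 8-gon of circumradius 12 (constant along its height); Subtracting the remaining from the first: starting from the 23.5×29 cube, the r=12 cylinder at (3.5, 6) partially overlaps it — only the 226.83 mm² overlap (of its 407.29 mm²) is removed, clipping the outline — 1 connected region. The outline is a single polygon with 8 vertices. Extrusion per mm of travel: 0.6 × 0.12 / (π × 0.875²) = 0.029934. Accumulating E over each segment gives final E = 3.1161.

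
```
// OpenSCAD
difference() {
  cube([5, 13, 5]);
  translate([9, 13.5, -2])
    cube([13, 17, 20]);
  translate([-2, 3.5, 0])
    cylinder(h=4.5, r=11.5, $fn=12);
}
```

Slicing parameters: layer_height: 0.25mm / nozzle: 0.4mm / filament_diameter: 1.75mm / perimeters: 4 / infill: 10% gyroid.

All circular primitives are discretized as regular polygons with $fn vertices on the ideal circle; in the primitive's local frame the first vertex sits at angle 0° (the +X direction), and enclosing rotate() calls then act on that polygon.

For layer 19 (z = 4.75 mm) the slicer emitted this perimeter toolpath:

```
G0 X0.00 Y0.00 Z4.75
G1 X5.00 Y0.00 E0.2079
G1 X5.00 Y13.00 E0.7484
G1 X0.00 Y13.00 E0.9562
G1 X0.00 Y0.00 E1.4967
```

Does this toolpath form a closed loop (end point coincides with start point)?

Start point (G0): (0.00, 0.00). End point (last G1): the path returns to the start — closed.

yes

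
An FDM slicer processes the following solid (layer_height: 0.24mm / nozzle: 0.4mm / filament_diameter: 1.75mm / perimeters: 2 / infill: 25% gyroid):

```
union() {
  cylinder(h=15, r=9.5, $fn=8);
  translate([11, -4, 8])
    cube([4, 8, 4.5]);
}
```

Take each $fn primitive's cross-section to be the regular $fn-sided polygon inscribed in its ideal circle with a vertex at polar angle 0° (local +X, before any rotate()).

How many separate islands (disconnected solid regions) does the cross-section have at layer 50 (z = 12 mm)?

At z = 12 mm: the r=9.5 cylinder gives a regular 8-gon of circumradius 9.5 (constant along its height); the cube at (11, -4) (footprint 4×8) is included at this height; Merging all regions: the 2 present regions are separate (no shared area or edge), so areas and boundary lengths simply add and each stays a separate island — 2 connected regions. Overall, the cross-section has 2 separate islands. Island count = 2.

2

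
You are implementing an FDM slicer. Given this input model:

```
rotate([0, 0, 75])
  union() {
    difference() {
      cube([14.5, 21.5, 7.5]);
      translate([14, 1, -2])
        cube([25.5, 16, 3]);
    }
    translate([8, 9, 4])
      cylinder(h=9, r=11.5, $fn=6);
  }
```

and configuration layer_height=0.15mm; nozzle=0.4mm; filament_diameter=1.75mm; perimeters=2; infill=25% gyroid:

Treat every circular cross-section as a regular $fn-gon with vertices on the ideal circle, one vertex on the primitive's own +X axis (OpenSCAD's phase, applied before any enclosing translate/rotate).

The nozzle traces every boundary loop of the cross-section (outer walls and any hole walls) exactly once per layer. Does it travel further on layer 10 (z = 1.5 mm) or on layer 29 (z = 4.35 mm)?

layer 29 (z = 4.35 mm)

Layer 10 (z = 1.5): the cube (footprint 14.5×21.5) is included at this height (perimeter 72.00 mm); the cube at (14, 1) is not intersected at this z (z outside [-2, 1]); After the difference (first − rest): none of the subtracted shapes is present at this height, so the 14.5×21.5 cube is unchanged — boundary = 72.00 mm; the cylinder at (8, 9) is absent (z outside [4, 13]); Combining (union): only that combined region is present, so the union is just that shape — boundary = 72.00 mm; (whole slice rotated 75° about Z — lengths, areas and connectivity unchanged). So its perimeter = 72.00 mm. Layer 29 (z = 4.35): the cube (footprint 14.5×21.5) is included at this height (perimeter 72.00 mm); the cube at (14, 1) is absent (z outside [-2, 1]); After the difference (first − rest): none of the subtracted shapes is present at this height, so the 14.5×21.5 cube is unchanged — boundary = 72.00 mm; the cylinder at (8, 9): section is a regular 6-gon, circumradius r=11.5 (perimeter = 2·6·11.500·sin(180°/6) = 69.00 mm); Taking the union: the regions partially overlap (shared area 267.51 mm²), so the edge portions inside another operand are dropped and the merged outline is re-measured after clipping — boundary = 77.66 mm; (whole slice rotated 75° about Z — lengths, areas and connectivity unchanged). So its perimeter = 77.66 mm. Layer 29 is larger (77.66 vs 72.00 mm).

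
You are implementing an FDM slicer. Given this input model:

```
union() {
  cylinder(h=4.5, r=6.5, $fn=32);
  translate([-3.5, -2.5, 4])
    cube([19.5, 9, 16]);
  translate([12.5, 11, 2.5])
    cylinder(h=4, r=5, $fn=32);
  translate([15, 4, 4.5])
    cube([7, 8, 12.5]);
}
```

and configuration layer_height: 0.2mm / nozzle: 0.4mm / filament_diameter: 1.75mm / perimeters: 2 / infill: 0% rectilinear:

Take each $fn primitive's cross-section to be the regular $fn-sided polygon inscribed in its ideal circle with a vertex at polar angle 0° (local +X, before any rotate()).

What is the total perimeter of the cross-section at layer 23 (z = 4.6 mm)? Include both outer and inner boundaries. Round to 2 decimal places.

88.74 mm

At z = 4.6 mm: the cylinder is not intersected at this z (z outside [0, 4.5]); the cube at (-3.5, -2.5) is present — its section is the full 19.5×9 rectangle (perimeter 57.00 mm); the cylinder at (12.5, 11): section is a regular 32-gon, circumradius r=5 (perimeter = 2·32·5.000·sin(180°/32) = 31.37 mm); the cube at (15, 4) (footprint 7×8) is included at this height (perimeter 30.00 mm); Combining (union): the regions partially overlap (shared area 13.94 mm²), so the edge portions inside another operand are dropped and the merged outline is re-measured after clipping — boundary (outer + 1 inner loop) = 88.74 mm. Overall, the cross-section is one region with 1 hole. Total boundary length (outer + inner) = 88.74 mm.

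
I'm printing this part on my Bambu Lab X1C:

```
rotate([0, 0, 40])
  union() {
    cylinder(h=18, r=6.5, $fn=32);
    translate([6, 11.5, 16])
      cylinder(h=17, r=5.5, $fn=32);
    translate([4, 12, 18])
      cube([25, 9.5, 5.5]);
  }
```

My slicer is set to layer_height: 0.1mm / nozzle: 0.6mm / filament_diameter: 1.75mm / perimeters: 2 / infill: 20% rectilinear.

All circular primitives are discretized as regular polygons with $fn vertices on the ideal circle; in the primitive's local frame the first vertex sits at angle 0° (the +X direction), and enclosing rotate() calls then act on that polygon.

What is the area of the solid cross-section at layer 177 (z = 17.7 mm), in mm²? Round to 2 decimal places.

At z = 17.7 mm: the r=6.5 cylinder gives a regular 32-gon of circumradius 6.5 (constant along its height) (area = (32/2)·6.500²·sin(360°/32) = 131.88 mm²); the cylinder at (6, 11.5): section is a regular 32-gon, circumradius r=5.5 (area = (32/2)·5.500²·sin(360°/32) = 94.42 mm²); the cube at (4, 12) is absent (z outside [18, 23.5]); Combining (union): the 2 present regions are separate (no shared area or edge), so areas and boundary lengths simply add and each stays a separate island — area = 226.30 mm²; (rotated 40° about Z; rotation is an isometry so areas/perimeters/island counts are preserved). Overall, the cross-section has 2 separate islands. Net area = 226.30 mm².

226.30 mm²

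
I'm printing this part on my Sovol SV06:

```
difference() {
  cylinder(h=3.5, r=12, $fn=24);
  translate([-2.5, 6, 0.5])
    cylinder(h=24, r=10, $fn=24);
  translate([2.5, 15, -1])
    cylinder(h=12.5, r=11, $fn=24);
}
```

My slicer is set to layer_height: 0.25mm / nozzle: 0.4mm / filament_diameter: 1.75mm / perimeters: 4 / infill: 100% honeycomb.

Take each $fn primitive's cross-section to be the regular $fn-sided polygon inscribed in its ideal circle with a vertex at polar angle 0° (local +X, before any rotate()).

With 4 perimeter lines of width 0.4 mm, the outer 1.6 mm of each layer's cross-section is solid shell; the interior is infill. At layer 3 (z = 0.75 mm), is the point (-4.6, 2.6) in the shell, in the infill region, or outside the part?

At z = 0.75 mm: the cylinder: section is a regular 24-gon, circumradius r=12; the r=10 cylinder at (-2.5, 6) contributes a regular 24-gon of circumradius 10; the r=11 cylinder at (2.5, 15) contributes a regular 24-gon of circumradius 11; Subtracting the remaining from the first: starting from the r=12 cylinder, the r=10 cylinder at (-2.5, 6) partially overlaps it — only the 231.89 mm² overlap (of its 310.58 mm²) is removed, clipping the outline; the r=11 cylinder at (2.5, 15) partially overlaps it — only the 5.98 mm² overlap (of its 375.81 mm²) is removed, clipping the outline — 1 connected region. Overall, the cross-section is a single solid region. The nearest boundary edge runs (-9.57, -1.07)→(-7.50, -2.66); distance from the point to it = 5.94 mm. The point is not inside any of the regions above, so it lies outside the cross-section (5.94 mm from the nearest boundary).

outside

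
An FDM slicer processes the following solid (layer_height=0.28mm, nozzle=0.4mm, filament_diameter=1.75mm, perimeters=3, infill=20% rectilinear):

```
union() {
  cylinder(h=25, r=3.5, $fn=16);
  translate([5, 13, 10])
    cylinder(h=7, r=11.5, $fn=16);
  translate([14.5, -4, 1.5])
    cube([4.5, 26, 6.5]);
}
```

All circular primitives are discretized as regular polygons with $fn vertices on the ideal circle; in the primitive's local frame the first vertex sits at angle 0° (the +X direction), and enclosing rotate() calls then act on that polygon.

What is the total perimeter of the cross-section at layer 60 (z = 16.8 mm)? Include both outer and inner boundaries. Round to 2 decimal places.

At z = 16.8 mm: the r=3.5 cylinder gives a regular 16-gon of circumradius 3.5 (constant along its height) (perimeter = 2·16·3.500·sin(180°/16) = 21.85 mm); the r=11.5 cylinder at (5, 13) contributes a regular 16-gon of circumradius 11.5 (perimeter = 2·16·11.500·sin(180°/16) = 71.79 mm); the cube at (14.5, -4) does not reach this height (z outside [1.5, 8]); Taking the union: the regions partially overlap (shared area 2.49 mm²), so the edge portions inside another operand are dropped and the merged outline is re-measured after clipping — boundary = 85.40 mm. Overall, the cross-section is a single solid region. Total boundary length (outer) = 85.40 mm.

85.40 mm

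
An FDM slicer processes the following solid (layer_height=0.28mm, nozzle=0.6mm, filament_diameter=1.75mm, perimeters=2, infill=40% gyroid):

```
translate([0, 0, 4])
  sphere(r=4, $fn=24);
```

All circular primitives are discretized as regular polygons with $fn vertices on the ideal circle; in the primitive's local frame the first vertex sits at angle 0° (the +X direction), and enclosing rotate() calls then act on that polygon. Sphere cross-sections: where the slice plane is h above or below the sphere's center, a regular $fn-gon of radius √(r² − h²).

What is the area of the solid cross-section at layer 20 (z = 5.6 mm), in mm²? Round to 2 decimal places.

41.74 mm²

At z = 5.6 mm: the r=4 sphere slices to a regular 24-gon of circumradius 3.666 (√(r²−h²) with h=1.6 from center) (area = (24/2)·3.666²·sin(360°/24) = 41.74 mm²). Overall, the cross-section is a single solid region. Net area = 41.74 mm².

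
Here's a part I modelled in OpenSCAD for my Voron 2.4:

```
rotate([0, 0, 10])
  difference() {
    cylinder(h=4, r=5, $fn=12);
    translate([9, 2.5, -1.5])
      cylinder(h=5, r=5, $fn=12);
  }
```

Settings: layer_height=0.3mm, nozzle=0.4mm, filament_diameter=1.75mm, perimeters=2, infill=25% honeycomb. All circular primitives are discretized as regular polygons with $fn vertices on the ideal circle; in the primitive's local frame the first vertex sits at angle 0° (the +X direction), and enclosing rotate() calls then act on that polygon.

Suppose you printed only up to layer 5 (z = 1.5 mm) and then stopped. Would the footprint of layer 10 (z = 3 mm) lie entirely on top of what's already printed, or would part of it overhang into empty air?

entirely on top

Compare the two slices. At z = 1.5: the cylinder: section is a regular 12-gon, circumradius r=5 (area = (12/2)·5.000²·sin(360°/12) = 75.00 mm²); the cylinder at (9, 2.5): section is a regular 12-gon, circumradius r=5 (area = (12/2)·5.000²·sin(360°/12) = 75.00 mm²); After the difference (first − rest): starting from the r=5 cylinder (75.00 mm²), the r=5 cylinder at (9, 2.5) partially overlaps it — only the 0.91 mm² overlap (of its 75.00 mm²) is removed, clipping the outline — area = 74.09 mm²; (rotated 10° about Z; rotation is an isometry so areas/perimeters/island counts are preserved). At z = 3: the cylinder: section is a regular 12-gon, circumradius r=5 (area = (12/2)·5.000²·sin(360°/12) = 75.00 mm²); the r=5 cylinder at (9, 2.5) gives a regular 12-gon of circumradius 5 (constant along its height) (area = (12/2)·5.000²·sin(360°/12) = 75.00 mm²); After the difference (first − rest): starting from the r=5 cylinder (75.00 mm²), the r=5 cylinder at (9, 2.5) partially overlaps it — only the 0.91 mm² overlap (of its 75.00 mm²) is removed, clipping the outline — area = 74.09 mm²; (whole slice rotated 10° about Z — lengths, areas and connectivity unchanged). Checking containment: the cross-section at z = 3 is a subset of the cross-section at z = 1.5.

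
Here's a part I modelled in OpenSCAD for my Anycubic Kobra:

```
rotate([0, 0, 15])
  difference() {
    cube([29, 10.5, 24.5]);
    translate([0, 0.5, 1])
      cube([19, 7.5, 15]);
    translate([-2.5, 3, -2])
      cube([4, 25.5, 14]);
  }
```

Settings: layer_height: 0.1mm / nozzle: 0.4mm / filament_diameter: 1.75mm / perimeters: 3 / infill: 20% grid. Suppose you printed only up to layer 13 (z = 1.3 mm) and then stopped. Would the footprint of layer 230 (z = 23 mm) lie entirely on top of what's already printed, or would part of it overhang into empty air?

part overhangs

Compare the two slices. At z = 1.3: the cube (footprint 29×10.5) is included at this height (area 304.50 mm²); the 19×7.5 cube at (0, 0.5) contributes its full rectangle (area 142.50 mm²); the cube at (-2.5, 3) is present — its section is the full 4×25.5 rectangle (area 102.00 mm²); After the difference (first − rest): starting from the 29×10.5 cube (304.50 mm²), the 19×7.5 cube at (0, 0.5) lies inside it touching the edge (removes its full 142.50 mm²); the 4×25.5 cube at (-2.5, 3) partially overlaps it — only the 3.75 mm² overlap (of its 102.00 mm²) is removed, clipping the outline — area = 158.25 mm²; (rotated 15° about Z; rotation is an isometry so areas/perimeters/island counts are preserved). At z = 23: the cube is present — its section is the full 29×10.5 rectangle (area 304.50 mm²); the cube at (0, 0.5) does not reach this height (z outside [1, 16]); the cube at (-2.5, 3) is not intersected at this z (z outside [-2, 12]); Taking the first minus the rest: none of the subtracted shapes is present at this height, so the 29×10.5 cube is unchanged — area = 304.50 mm²; (rotated 15° about Z; rotation is an isometry so areas/perimeters/island counts are preserved). Checking containment: at z = 23 the cross-section extends beyond the z = 1.3 cross-section by about 146.25 mm².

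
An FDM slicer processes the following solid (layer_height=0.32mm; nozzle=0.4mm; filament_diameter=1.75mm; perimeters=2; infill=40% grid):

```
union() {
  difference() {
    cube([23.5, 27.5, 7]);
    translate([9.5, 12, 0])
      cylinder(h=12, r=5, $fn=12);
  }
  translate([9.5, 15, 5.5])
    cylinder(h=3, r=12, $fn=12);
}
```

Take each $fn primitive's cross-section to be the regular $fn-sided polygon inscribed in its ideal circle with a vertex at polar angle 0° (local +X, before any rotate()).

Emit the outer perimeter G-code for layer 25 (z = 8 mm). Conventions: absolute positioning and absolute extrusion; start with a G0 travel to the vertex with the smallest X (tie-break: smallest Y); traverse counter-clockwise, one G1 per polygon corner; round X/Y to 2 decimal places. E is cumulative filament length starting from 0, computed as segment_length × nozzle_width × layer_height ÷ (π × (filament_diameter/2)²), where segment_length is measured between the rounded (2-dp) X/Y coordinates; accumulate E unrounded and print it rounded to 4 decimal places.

At z = 8 mm: the cube is not intersected at this z (z outside [0, 7]); the r=5 cylinder at (9.5, 12) gives a regular 12-gon of circumradius 5 (constant along its height); Taking the first minus the rest: the first operand is absent here, so nothing remains; the cylinder at (9.5, 15): section is a regular 12-gon, circumradius r=12; Taking the union: only the r=12 cylinder at (9.5, 15) is present, so the union is just that shape — 1 connected region. The outline is a single polygon with 12 vertices. Extrusion per mm of travel: 0.4 × 0.32 / (π × 0.875²) = 0.053216. Accumulating E over each segment gives final E = 3.9663.

G0 X-2.50 Y15.00 Z8.00
G1 X-0.89 Y9.00 E0.3306
G1 X3.50 Y4.61 E0.6610
G1 X9.50 Y3.00 E0.9916
G1 X15.50 Y4.61 E1.3222
G1 X19.89 Y9.00 E1.6526
G1 X21.50 Y15.00 E1.9831
G1 X19.89 Y21.00 E2.3137
G1 X15.50 Y25.39 E2.6441
G1 X9.50 Y27.00 E2.9747
G1 X3.50 Y25.39 E3.3053
G1 X-0.89 Y21.00 E3.6357
G1 X-2.50 Y15.00 E3.9663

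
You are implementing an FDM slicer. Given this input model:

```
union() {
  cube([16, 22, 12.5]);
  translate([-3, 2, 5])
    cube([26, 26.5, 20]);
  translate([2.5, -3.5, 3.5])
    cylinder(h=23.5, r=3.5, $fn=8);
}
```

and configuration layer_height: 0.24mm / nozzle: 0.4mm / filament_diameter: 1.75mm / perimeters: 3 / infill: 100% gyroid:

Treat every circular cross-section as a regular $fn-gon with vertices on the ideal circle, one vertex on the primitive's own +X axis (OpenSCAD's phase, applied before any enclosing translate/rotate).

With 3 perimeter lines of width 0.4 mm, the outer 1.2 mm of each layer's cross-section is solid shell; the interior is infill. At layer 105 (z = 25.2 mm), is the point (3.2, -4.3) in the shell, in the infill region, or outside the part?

At z = 25.2 mm: the cube is not intersected at this z (z outside [0, 12.5]); the cube at (-3, 2) is absent (z outside [5, 25]); the r=3.5 cylinder at (2.5, -3.5) gives a regular 8-gon of circumradius 3.5 (constant along its height); Taking the union: only the r=3.5 cylinder at (2.5, -3.5) is present, so the union is just that shape — 1 connected region. Overall, the cross-section is a single solid region. The nearest boundary edge runs (2.50, -7.00)→(4.97, -5.97); distance from the point to it = 2.23 mm. The point is inside the cross-section and 2.23 mm from the nearest boundary — more than the 1.2 mm shell width (3 × 0.4), so it's in the infill interior.

infill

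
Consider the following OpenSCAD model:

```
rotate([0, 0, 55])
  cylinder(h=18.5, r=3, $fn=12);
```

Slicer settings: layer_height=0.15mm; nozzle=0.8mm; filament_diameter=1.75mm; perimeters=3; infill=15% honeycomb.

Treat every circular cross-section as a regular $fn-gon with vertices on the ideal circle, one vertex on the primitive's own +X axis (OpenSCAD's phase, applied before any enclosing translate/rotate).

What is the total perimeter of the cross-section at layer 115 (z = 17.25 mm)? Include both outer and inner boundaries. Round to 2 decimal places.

At z = 17.25 mm: the r=3 cylinder gives a regular 12-gon of circumradius 3 (constant along its height) (perimeter = 2·12·3.000·sin(180°/12) = 18.63 mm); (rotated 55° about Z; rotation is an isometry so areas/perimeters/island counts are preserved). Overall, the cross-section is a single solid region. Total boundary length (outer) = 18.63 mm.

18.63 mm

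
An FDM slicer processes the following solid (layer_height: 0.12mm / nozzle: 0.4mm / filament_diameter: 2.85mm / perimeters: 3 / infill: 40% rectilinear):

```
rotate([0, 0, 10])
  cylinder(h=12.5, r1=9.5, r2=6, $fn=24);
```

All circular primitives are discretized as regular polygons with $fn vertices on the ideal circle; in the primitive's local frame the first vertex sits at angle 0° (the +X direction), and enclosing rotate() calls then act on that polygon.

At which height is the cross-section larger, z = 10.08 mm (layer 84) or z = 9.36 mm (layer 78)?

Layer 84 (z = 10.08): the cone (r1=9.5→r2=6) has section circumradius 6.678 here — a regular 24-gon (area = (24/2)·6.678²·sin(360°/24) = 138.49 mm²); (rotated 10° about Z; rotation is an isometry so areas/perimeters/island counts are preserved). So its area = 138.49 mm². Layer 78 (z = 9.36): the cone: at t=0.749 of its height the radius interpolates to r₁+(r₂−r₁)t = 6.879, giving a regular 24-gon of that circumradius (area = (24/2)·6.879²·sin(360°/24) = 146.98 mm²); (rotated 10° about Z; rotation is an isometry so areas/perimeters/island counts are preserved). So its area = 146.98 mm². Layer 78 is larger (146.98 vs 138.49 mm²).

layer 78 (z = 9.36 mm)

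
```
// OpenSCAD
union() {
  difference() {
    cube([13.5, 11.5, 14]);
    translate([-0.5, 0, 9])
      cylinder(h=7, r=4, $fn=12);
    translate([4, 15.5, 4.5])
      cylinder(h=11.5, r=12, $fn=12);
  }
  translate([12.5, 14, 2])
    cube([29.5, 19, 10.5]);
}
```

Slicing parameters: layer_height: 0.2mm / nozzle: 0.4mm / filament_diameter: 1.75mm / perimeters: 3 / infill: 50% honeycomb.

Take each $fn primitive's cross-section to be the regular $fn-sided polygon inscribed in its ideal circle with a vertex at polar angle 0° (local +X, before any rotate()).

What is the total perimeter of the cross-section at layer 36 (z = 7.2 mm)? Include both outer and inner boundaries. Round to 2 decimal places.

138.98 mm

At z = 7.2 mm: the cube is present — its section is the full 13.5×11.5 rectangle (perimeter 50.00 mm); the cylinder at (-0.5, 0) is not intersected at this z (z outside [9, 16]); the r=12 cylinder at (4, 15.5) contributes a regular 12-gon of circumradius 12 (perimeter = 2·12·12.000·sin(180°/12) = 74.54 mm); After the difference (first − rest): starting from the 13.5×11.5 cube, the r=12 cylinder at (4, 15.5) partially overlaps it — only the 89.28 mm² overlap (of its 432.00 mm²) is removed, clipping the outline — boundary = 41.98 mm; the cube at (12.5, 14) is present — its section is the full 29.5×19 rectangle (perimeter 97.00 mm); Merging all regions: the 2 present regions are separate (no shared area or edge), so areas and boundary lengths simply add and each stays a separate island — boundary = 138.98 mm. Overall, the cross-section has 2 separate islands. Total boundary length (outer) = 138.98 mm.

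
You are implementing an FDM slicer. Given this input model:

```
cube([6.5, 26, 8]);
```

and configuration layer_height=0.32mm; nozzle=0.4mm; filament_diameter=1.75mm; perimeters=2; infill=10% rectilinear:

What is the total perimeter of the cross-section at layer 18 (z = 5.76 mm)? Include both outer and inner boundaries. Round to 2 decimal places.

65.00 mm

At z = 5.76 mm: the cube is present — its section is the full 6.5×26 rectangle (perimeter 65.00 mm). Overall, the cross-section is a single solid region. Total boundary length (outer) = 65.00 mm.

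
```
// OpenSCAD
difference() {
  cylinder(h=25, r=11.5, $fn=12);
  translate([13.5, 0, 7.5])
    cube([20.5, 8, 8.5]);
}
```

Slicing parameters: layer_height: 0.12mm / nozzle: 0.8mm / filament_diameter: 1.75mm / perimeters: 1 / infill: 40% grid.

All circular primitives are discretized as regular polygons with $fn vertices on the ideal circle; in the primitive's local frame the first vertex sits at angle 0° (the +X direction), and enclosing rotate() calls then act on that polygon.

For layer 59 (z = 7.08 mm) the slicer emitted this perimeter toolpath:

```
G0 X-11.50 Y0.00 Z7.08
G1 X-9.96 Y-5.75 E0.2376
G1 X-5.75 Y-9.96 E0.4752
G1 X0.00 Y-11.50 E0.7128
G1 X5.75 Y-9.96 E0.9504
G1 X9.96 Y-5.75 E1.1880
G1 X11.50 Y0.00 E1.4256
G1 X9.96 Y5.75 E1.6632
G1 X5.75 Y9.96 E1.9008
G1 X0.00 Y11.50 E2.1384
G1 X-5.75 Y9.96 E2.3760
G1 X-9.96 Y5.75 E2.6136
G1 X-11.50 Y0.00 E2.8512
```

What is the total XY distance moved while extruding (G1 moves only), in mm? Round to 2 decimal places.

71.44 mm

Sum the Euclidean lengths of each G1 segment: total = 71.44 mm.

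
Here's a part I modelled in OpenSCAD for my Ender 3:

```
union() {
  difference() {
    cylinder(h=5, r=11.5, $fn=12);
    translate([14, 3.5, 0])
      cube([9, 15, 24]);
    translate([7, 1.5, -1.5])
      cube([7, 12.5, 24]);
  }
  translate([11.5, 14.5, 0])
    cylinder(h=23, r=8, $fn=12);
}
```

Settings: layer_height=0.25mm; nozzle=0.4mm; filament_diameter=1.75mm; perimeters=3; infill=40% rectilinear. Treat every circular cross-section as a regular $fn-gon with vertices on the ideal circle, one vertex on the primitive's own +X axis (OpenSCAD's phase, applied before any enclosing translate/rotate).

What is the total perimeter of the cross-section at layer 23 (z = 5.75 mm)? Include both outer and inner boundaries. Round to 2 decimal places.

At z = 5.75 mm: the cylinder is absent (z outside [0, 5]); the 9×15 cube at (14, 3.5) contributes its full rectangle (perimeter 48.00 mm); the cube at (7, 1.5) is present — its section is the full 7×12.5 rectangle (perimeter 39.00 mm); Taking the first minus the rest: the first operand is absent here, so nothing remains; the r=8 cylinder at (11.5, 14.5) gives a regular 12-gon of circumradius 8 (constant along its height) (perimeter = 2·12·8.000·sin(180°/12) = 49.69 mm); Taking the union: only the r=8 cylinder at (11.5, 14.5) is present, so the union is just that shape — boundary = 49.69 mm. Overall, the cross-section is a single solid region. Total boundary length (outer) = 49.69 mm.

49.69 mm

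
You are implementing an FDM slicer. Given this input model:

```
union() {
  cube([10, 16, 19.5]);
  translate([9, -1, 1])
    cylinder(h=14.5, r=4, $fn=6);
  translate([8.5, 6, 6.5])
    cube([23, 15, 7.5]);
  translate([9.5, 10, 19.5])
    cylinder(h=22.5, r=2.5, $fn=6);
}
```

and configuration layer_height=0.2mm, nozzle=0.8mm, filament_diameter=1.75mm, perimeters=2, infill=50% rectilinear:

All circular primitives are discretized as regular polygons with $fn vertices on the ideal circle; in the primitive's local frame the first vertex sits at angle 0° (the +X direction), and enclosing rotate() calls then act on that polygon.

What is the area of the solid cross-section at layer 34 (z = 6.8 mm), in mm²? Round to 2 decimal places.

522.42 mm²

At z = 6.8 mm: the cube is present — its section is the full 10×16 rectangle (area 160.00 mm²); the r=4 cylinder at (9, -1) contributes a regular 6-gon of circumradius 4 (area = (6/2)·4.000²·sin(360°/6) = 41.57 mm²); the 23×15 cube at (8.5, 6) contributes its full rectangle (area 345.00 mm²); the cylinder at (9.5, 10) is absent (z outside [19.5, 42]); Merging all regions: the regions partially overlap — summed areas 546.57 mm² minus the doubly-counted overlap 24.15 mm² gives 522.42 mm² — area = 522.42 mm². Overall, the cross-section is a single solid region. Net area = 522.42 mm².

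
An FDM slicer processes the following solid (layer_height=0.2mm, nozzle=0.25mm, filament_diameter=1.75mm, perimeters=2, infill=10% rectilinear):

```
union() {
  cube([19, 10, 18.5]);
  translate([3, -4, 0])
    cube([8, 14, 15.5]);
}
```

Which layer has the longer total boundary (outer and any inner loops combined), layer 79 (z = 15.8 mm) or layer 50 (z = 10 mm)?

Layer 79 (z = 15.8): the cube (footprint 19×10) is included at this height (perimeter 58.00 mm); the cube at (3, -4) does not reach this height (z outside [0, 15.5]); Combining (union): only the 19×10 cube is present, so the union is just that shape — boundary = 58.00 mm. So its perimeter = 58.00 mm. Layer 50 (z = 10): the cube is present — its section is the full 19×10 rectangle (perimeter 58.00 mm); the cube at (3, -4) is present — its section is the full 8×14 rectangle (perimeter 44.00 mm); Merging all regions: the regions partially overlap (shared area 80.00 mm²), so the edge portions inside another operand are dropped and the merged outline is re-measured after clipping — boundary = 66.00 mm. So its perimeter = 66.00 mm. Layer 50 is larger (66.00 vs 58.00 mm).

layer 50 (z = 10 mm)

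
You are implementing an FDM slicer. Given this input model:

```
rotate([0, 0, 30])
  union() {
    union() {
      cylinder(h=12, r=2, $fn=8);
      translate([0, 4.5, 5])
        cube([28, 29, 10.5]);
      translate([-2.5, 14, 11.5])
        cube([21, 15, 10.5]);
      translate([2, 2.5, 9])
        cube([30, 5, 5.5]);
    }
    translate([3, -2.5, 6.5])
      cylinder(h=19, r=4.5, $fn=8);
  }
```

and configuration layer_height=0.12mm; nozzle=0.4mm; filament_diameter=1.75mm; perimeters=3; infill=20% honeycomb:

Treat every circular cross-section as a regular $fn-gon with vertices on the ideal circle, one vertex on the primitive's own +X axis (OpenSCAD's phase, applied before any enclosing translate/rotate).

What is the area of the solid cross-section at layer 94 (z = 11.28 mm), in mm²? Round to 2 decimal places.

946.17 mm²

At z = 11.28 mm: the r=2 cylinder contributes a regular 8-gon of circumradius 2 (area = (8/2)·2.000²·sin(360°/8) = 11.31 mm²); the 28×29 cube at (0, 4.5) contributes its full rectangle (area 812.00 mm²); the cube at (-2.5, 14) is not intersected at this z (z outside [11.5, 22]); the cube at (2, 2.5) is present — its section is the full 30×5 rectangle (area 150.00 mm²); Taking the union: the regions partially overlap — summed areas 973.31 mm² minus the doubly-counted overlap 78.00 mm² gives 895.31 mm² — area = 895.31 mm²; the cylinder at (3, -2.5): section is a regular 8-gon, circumradius r=4.5 (area = (8/2)·4.500²·sin(360°/8) = 57.28 mm²); Combining (union): the regions partially overlap — summed areas 952.59 mm² minus the doubly-counted overlap 6.42 mm² gives 946.17 mm² — area = 946.17 mm²; (whole slice rotated 30° about Z — lengths, areas and connectivity unchanged). Overall, the cross-section has 2 separate islands. Net area = 946.17 mm².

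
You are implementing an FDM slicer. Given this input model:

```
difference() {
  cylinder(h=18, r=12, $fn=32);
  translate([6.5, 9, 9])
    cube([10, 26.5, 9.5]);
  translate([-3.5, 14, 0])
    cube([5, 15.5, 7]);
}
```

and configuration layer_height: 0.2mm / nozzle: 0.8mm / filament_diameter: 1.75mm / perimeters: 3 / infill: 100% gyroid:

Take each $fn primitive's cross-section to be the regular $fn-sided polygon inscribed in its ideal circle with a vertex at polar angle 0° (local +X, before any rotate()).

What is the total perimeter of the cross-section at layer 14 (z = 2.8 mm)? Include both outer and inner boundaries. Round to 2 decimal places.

At z = 2.8 mm: the cylinder: section is a regular 32-gon, circumradius r=12 (perimeter = 2·32·12.000·sin(180°/32) = 75.28 mm); the cube at (6.5, 9) is absent (z outside [9, 18.5]); the 5×15.5 cube at (-3.5, 14) contributes its full rectangle (perimeter 41.00 mm); Taking the first minus the rest: starting from the r=12 cylinder, the 5×15.5 cube at (-3.5, 14) misses the remaining region (no effect) — boundary = 75.28 mm. Overall, the cross-section is a single solid region. Total boundary length (outer) = 75.28 mm.

75.28 mm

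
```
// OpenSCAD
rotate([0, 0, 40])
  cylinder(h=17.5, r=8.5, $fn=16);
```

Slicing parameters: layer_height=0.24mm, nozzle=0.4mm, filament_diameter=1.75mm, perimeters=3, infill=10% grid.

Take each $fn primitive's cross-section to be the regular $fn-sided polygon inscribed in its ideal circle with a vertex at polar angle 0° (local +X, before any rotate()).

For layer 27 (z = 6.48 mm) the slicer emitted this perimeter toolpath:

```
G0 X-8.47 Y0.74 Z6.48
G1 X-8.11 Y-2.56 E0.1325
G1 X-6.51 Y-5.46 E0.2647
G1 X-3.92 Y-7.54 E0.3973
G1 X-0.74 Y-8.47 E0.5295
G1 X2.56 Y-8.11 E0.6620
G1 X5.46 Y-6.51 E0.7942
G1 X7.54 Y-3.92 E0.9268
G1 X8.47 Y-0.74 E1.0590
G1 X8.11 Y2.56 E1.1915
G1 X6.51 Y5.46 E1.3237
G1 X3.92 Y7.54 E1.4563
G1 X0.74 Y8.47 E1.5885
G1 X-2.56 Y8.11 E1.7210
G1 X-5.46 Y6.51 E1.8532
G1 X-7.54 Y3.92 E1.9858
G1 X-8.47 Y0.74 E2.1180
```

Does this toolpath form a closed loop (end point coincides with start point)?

Start point (G0): (-8.47, 0.74). End point (last G1): the path returns to the start — closed.

yes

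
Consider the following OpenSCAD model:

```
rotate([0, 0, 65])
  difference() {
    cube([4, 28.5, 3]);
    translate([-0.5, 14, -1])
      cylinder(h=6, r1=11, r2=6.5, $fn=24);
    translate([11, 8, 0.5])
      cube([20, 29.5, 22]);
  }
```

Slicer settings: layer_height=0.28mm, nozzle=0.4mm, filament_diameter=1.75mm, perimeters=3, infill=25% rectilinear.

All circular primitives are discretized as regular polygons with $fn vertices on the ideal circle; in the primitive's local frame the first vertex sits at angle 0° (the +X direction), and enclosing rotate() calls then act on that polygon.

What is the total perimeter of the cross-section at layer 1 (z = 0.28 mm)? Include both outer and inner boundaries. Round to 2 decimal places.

35.58 mm

At z = 0.28 mm: the cube is present — its section is the full 4×28.5 rectangle (perimeter 65.00 mm); the cone at (-0.5, 14) contributes a regular 24-gon of circumradius 10.040 (interpolated between r1=11 and r2=6.5 at t=0.213) (perimeter = 2·24·10.040·sin(180°/24) = 62.90 mm); the cube at (11, 8) does not reach this height (z outside [0.5, 22.5]); After the difference (first − rest): starting from the 4×28.5 cube, the cone at (-0.5, 14) partially overlaps it — only the 76.67 mm² overlap (of its 313.07 mm²) is removed, clipping the outline — boundary = 35.58 mm; (rotated 65° about Z; rotation is an isometry so areas/perimeters/island counts are preserved). Overall, the cross-section has 2 separate islands. Total boundary length (outer) = 35.58 mm.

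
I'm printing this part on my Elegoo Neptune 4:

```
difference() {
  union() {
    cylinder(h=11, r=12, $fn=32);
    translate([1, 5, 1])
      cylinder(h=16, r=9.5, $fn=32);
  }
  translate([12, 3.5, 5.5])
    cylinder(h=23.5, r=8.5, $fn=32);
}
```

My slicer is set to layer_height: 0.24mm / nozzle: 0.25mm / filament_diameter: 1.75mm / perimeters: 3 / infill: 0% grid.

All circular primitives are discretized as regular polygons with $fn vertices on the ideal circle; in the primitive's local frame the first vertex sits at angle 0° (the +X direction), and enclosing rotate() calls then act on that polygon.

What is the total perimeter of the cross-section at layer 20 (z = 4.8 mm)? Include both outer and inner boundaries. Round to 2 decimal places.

78.97 mm

At z = 4.8 mm: the cylinder: section is a regular 32-gon, circumradius r=12 (perimeter = 2·32·12.000·sin(180°/32) = 75.28 mm); the r=9.5 cylinder at (1, 5) contributes a regular 32-gon of circumradius 9.5 (perimeter = 2·32·9.500·sin(180°/32) = 59.59 mm); Merging all regions: the regions partially overlap (shared area 243.69 mm²), so the edge portions inside another operand are dropped and the merged outline is re-measured after clipping — boundary = 78.97 mm; the cylinder at (12, 3.5) does not reach this height (z outside [5.5, 29]); Subtracting the remaining from the first: none of the subtracted shapes is present at this height, so the result so far is unchanged — boundary = 78.97 mm. Overall, the cross-section is a single solid region. Total boundary length (outer) = 78.97 mm.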